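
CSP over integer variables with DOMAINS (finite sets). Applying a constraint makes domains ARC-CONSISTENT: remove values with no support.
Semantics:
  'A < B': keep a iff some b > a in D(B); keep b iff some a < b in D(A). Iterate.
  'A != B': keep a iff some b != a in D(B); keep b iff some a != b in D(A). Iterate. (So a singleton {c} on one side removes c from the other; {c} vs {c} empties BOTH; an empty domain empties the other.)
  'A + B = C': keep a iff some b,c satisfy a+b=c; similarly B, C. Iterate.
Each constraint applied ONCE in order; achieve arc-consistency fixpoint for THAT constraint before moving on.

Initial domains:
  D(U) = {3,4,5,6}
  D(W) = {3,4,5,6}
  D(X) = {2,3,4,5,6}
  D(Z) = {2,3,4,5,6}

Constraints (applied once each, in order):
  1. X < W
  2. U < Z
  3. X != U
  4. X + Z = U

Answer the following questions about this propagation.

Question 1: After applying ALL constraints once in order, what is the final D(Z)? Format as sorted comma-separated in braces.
Constraint 1 (X < W) on D(X)={2,3,4,5,6} D(W)={3,4,5,6}: X {2,3,4,5,6}->{2,3,4,5}
Constraint 2 (U < Z) on D(U)={3,4,5,6} D(Z)={2,3,4,5,6}: U {3,4,5,6}->{3,4,5}; Z {2,3,4,5,6}->{4,5,6}
Constraint 3 (X != U) on D(X)={2,3,4,5} D(U)={3,4,5}: no change
Constraint 4 (X + Z = U) on D(X)={2,3,4,5} D(Z)={4,5,6} D(U)={3,4,5}: X {2,3,4,5}->{}; Z {4,5,6}->{}; U {3,4,5}->{}
So after all 4 constraints: D(Z) = {}

Answer: {}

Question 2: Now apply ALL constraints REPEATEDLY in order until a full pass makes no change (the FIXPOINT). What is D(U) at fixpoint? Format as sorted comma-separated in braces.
Answer: {}

Derivation:
pass 0 (initial): D(U)={3,4,5,6}
pass 1: U {3,4,5,6}->{}; X {2,3,4,5,6}->{}; Z {2,3,4,5,6}->{}
pass 2: W {3,4,5,6}->{}
pass 3: no change
Fixpoint after 3 passes: D(U) = {}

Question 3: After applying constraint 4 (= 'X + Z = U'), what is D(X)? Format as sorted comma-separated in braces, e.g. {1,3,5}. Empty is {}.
Constraint 1 (X < W) on D(X)={2,3,4,5,6} D(W)={3,4,5,6}: X {2,3,4,5,6}->{2,3,4,5}
Constraint 2 (U < Z) on D(U)={3,4,5,6} D(Z)={2,3,4,5,6}: U {3,4,5,6}->{3,4,5}; Z {2,3,4,5,6}->{4,5,6}
Constraint 3 (X != U) on D(X)={2,3,4,5} D(U)={3,4,5}: no change
Constraint 4 (X + Z = U) on D(X)={2,3,4,5} D(Z)={4,5,6} D(U)={3,4,5}: X {2,3,4,5}->{}; Z {4,5,6}->{}; U {3,4,5}->{}
So after constraint 4: D(X) = {}

Answer: {}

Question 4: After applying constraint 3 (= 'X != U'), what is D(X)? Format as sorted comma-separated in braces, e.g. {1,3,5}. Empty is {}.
Constraint 1 (X < W) on D(X)={2,3,4,5,6} D(W)={3,4,5,6}: X {2,3,4,5,6}->{2,3,4,5}
Constraint 2 (U < Z) on D(U)={3,4,5,6} D(Z)={2,3,4,5,6}: U {3,4,5,6}->{3,4,5}; Z {2,3,4,5,6}->{4,5,6}
Constraint 3 (X != U) on D(X)={2,3,4,5} D(U)={3,4,5}: no change
So after constraint 3: D(X) = {2,3,4,5}

Answer: {2,3,4,5}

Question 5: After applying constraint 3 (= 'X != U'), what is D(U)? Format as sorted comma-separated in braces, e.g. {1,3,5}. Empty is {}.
Answer: {3,4,5}

Derivation:
Constraint 1 (X < W) on D(X)={2,3,4,5,6} D(W)={3,4,5,6}: X {2,3,4,5,6}->{2,3,4,5}
Constraint 2 (U < Z) on D(U)={3,4,5,6} D(Z)={2,3,4,5,6}: U {3,4,5,6}->{3,4,5}; Z {2,3,4,5,6}->{4,5,6}
Constraint 3 (X != U) on D(X)={2,3,4,5} D(U)={3,4,5}: no change
So after constraint 3: D(U) = {3,4,5}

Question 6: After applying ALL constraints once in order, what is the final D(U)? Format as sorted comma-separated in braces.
Constraint 1 (X < W) on D(X)={2,3,4,5,6} D(W)={3,4,5,6}: X {2,3,4,5,6}->{2,3,4,5}
Constraint 2 (U < Z) on D(U)={3,4,5,6} D(Z)={2,3,4,5,6}: U {3,4,5,6}->{3,4,5}; Z {2,3,4,5,6}->{4,5,6}
Constraint 3 (X != U) on D(X)={2,3,4,5} D(U)={3,4,5}: no change
Constraint 4 (X + Z = U) on D(X)={2,3,4,5} D(Z)={4,5,6} D(U)={3,4,5}: X {2,3,4,5}->{}; Z {4,5,6}->{}; U {3,4,5}->{}
So after all 4 constraints: D(U) = {}

Answer: {}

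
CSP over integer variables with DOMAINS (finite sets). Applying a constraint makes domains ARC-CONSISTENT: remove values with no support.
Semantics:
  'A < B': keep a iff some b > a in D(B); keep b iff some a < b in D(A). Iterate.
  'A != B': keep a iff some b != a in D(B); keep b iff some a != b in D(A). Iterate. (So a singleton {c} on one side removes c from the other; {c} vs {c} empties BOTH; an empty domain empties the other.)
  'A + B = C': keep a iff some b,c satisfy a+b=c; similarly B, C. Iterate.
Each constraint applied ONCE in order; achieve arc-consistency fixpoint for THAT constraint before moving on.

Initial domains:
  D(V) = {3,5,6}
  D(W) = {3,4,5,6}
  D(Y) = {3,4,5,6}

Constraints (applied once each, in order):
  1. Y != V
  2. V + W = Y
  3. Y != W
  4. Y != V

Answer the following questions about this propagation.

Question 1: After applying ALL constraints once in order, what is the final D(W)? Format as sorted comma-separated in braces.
Answer: {3}

Derivation:
Constraint 1 (Y != V) on D(Y)={3,4,5,6} D(V)={3,5,6}: no change
Constraint 2 (V + W = Y) on D(V)={3,5,6} D(W)={3,4,5,6} D(Y)={3,4,5,6}: V {3,5,6}->{3}; W {3,4,5,6}->{3}; Y {3,4,5,6}->{6}
Constraint 3 (Y != W) on D(Y)={6} D(W)={3}: no change
Constraint 4 (Y != V) on D(Y)={6} D(V)={3}: no change
So after all 4 constraints: D(W) = {3}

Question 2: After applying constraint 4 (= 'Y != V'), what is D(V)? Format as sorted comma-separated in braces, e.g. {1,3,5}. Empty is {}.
Answer: {3}

Derivation:
Constraint 1 (Y != V) on D(Y)={3,4,5,6} D(V)={3,5,6}: no change
Constraint 2 (V + W = Y) on D(V)={3,5,6} D(W)={3,4,5,6} D(Y)={3,4,5,6}: V {3,5,6}->{3}; W {3,4,5,6}->{3}; Y {3,4,5,6}->{6}
Constraint 3 (Y != W) on D(Y)={6} D(W)={3}: no change
Constraint 4 (Y != V) on D(Y)={6} D(V)={3}: no change
So after constraint 4: D(V) = {3}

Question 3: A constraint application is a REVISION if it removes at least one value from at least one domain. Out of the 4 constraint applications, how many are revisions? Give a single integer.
Answer: 1

Derivation:
Constraint 1 (Y != V) on D(Y)={3,4,5,6} D(V)={3,5,6}: no change => not a revision
Constraint 2 (V + W = Y) on D(V)={3,5,6} D(W)={3,4,5,6} D(Y)={3,4,5,6}: V {3,5,6}->{3}; W {3,4,5,6}->{3}; Y {3,4,5,6}->{6} => REVISION
Constraint 3 (Y != W) on D(Y)={6} D(W)={3}: no change => not a revision
Constraint 4 (Y != V) on D(Y)={6} D(V)={3}: no change => not a revision
Total revisions = 1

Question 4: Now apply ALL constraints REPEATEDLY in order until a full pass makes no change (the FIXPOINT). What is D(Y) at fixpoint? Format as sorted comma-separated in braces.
Answer: {6}

Derivation:
pass 0 (initial): D(Y)={3,4,5,6}
pass 1: V {3,5,6}->{3}; W {3,4,5,6}->{3}; Y {3,4,5,6}->{6}
pass 2: no change
Fixpoint after 2 passes: D(Y) = {6}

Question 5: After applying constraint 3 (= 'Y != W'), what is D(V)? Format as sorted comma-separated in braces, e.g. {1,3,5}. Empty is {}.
Constraint 1 (Y != V) on D(Y)={3,4,5,6} D(V)={3,5,6}: no change
Constraint 2 (V + W = Y) on D(V)={3,5,6} D(W)={3,4,5,6} D(Y)={3,4,5,6}: V {3,5,6}->{3}; W {3,4,5,6}->{3}; Y {3,4,5,6}->{6}
Constraint 3 (Y != W) on D(Y)={6} D(W)={3}: no change
So after constraint 3: D(V) = {3}

Answer: {3}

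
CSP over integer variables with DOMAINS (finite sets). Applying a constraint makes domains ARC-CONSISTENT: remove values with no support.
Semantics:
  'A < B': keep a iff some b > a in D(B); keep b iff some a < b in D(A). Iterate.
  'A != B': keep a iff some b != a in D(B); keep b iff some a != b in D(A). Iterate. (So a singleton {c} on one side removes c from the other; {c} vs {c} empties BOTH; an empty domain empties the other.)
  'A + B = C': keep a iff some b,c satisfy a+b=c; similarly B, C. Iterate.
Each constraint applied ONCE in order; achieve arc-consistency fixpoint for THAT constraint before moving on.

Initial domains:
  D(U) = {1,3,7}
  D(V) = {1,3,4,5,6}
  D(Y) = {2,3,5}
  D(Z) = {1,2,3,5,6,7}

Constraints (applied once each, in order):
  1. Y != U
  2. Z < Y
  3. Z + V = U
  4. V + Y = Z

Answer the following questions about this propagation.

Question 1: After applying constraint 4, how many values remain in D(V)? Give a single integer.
Answer: 1

Derivation:
Constraint 1 (Y != U) on D(Y)={2,3,5} D(U)={1,3,7}: no change
Constraint 2 (Z < Y) on D(Z)={1,2,3,5,6,7} D(Y)={2,3,5}: Z {1,2,3,5,6,7}->{1,2,3}
Constraint 3 (Z + V = U) on D(Z)={1,2,3} D(V)={1,3,4,5,6} D(U)={1,3,7}: V {1,3,4,5,6}->{1,4,5,6}; U {1,3,7}->{3,7}
Constraint 4 (V + Y = Z) on D(V)={1,4,5,6} D(Y)={2,3,5} D(Z)={1,2,3}: V {1,4,5,6}->{1}; Y {2,3,5}->{2}; Z {1,2,3}->{3}
So after constraint 4: D(V)={1}, size = 1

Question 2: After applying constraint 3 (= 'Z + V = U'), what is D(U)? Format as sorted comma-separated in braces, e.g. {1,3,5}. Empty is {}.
Constraint 1 (Y != U) on D(Y)={2,3,5} D(U)={1,3,7}: no change
Constraint 2 (Z < Y) on D(Z)={1,2,3,5,6,7} D(Y)={2,3,5}: Z {1,2,3,5,6,7}->{1,2,3}
Constraint 3 (Z + V = U) on D(Z)={1,2,3} D(V)={1,3,4,5,6} D(U)={1,3,7}: V {1,3,4,5,6}->{1,4,5,6}; U {1,3,7}->{3,7}
So after constraint 3: D(U) = {3,7}

Answer: {3,7}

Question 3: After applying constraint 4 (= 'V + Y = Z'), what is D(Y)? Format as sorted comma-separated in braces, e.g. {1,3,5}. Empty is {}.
Answer: {2}

Derivation:
Constraint 1 (Y != U) on D(Y)={2,3,5} D(U)={1,3,7}: no change
Constraint 2 (Z < Y) on D(Z)={1,2,3,5,6,7} D(Y)={2,3,5}: Z {1,2,3,5,6,7}->{1,2,3}
Constraint 3 (Z + V = U) on D(Z)={1,2,3} D(V)={1,3,4,5,6} D(U)={1,3,7}: V {1,3,4,5,6}->{1,4,5,6}; U {1,3,7}->{3,7}
Constraint 4 (V + Y = Z) on D(V)={1,4,5,6} D(Y)={2,3,5} D(Z)={1,2,3}: V {1,4,5,6}->{1}; Y {2,3,5}->{2}; Z {1,2,3}->{3}
So after constraint 4: D(Y) = {2}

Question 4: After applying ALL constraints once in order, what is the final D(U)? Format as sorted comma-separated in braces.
Constraint 1 (Y != U) on D(Y)={2,3,5} D(U)={1,3,7}: no change
Constraint 2 (Z < Y) on D(Z)={1,2,3,5,6,7} D(Y)={2,3,5}: Z {1,2,3,5,6,7}->{1,2,3}
Constraint 3 (Z + V = U) on D(Z)={1,2,3} D(V)={1,3,4,5,6} D(U)={1,3,7}: V {1,3,4,5,6}->{1,4,5,6}; U {1,3,7}->{3,7}
Constraint 4 (V + Y = Z) on D(V)={1,4,5,6} D(Y)={2,3,5} D(Z)={1,2,3}: V {1,4,5,6}->{1}; Y {2,3,5}->{2}; Z {1,2,3}->{3}
So after all 4 constraints: D(U) = {3,7}

Answer: {3,7}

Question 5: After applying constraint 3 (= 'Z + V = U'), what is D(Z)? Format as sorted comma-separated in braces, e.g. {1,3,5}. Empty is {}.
Constraint 1 (Y != U) on D(Y)={2,3,5} D(U)={1,3,7}: no change
Constraint 2 (Z < Y) on D(Z)={1,2,3,5,6,7} D(Y)={2,3,5}: Z {1,2,3,5,6,7}->{1,2,3}
Constraint 3 (Z + V = U) on D(Z)={1,2,3} D(V)={1,3,4,5,6} D(U)={1,3,7}: V {1,3,4,5,6}->{1,4,5,6}; U {1,3,7}->{3,7}
So after constraint 3: D(Z) = {1,2,3}

Answer: {1,2,3}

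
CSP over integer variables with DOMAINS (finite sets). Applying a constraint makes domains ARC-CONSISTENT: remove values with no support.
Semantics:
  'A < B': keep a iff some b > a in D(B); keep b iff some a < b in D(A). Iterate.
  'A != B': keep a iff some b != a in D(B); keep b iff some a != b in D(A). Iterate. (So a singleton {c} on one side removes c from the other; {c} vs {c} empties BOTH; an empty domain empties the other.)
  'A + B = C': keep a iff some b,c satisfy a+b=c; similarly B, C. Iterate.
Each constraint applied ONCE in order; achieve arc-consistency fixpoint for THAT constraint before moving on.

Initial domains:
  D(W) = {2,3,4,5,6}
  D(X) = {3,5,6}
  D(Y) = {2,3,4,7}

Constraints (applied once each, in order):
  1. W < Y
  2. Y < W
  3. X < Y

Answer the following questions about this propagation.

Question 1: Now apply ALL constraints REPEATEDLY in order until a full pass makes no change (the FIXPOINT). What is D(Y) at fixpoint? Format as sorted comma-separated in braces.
pass 0 (initial): D(Y)={2,3,4,7}
pass 1: W {2,3,4,5,6}->{4,5,6}; X {3,5,6}->{3}; Y {2,3,4,7}->{4}
pass 2: W {4,5,6}->{}; X {3}->{}; Y {4}->{}
pass 3: no change
Fixpoint after 3 passes: D(Y) = {}

Answer: {}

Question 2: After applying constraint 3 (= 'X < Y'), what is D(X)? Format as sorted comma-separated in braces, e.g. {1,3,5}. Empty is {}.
Answer: {3}

Derivation:
Constraint 1 (W < Y) on D(W)={2,3,4,5,6} D(Y)={2,3,4,7}: Y {2,3,4,7}->{3,4,7}
Constraint 2 (Y < W) on D(Y)={3,4,7} D(W)={2,3,4,5,6}: Y {3,4,7}->{3,4}; W {2,3,4,5,6}->{4,5,6}
Constraint 3 (X < Y) on D(X)={3,5,6} D(Y)={3,4}: X {3,5,6}->{3}; Y {3,4}->{4}
So after constraint 3: D(X) = {3}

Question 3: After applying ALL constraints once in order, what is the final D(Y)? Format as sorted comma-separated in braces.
Constraint 1 (W < Y) on D(W)={2,3,4,5,6} D(Y)={2,3,4,7}: Y {2,3,4,7}->{3,4,7}
Constraint 2 (Y < W) on D(Y)={3,4,7} D(W)={2,3,4,5,6}: Y {3,4,7}->{3,4}; W {2,3,4,5,6}->{4,5,6}
Constraint 3 (X < Y) on D(X)={3,5,6} D(Y)={3,4}: X {3,5,6}->{3}; Y {3,4}->{4}
So after all 3 constraints: D(Y) = {4}

Answer: {4}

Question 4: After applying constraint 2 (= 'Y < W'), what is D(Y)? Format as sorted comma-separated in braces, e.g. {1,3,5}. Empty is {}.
Constraint 1 (W < Y) on D(W)={2,3,4,5,6} D(Y)={2,3,4,7}: Y {2,3,4,7}->{3,4,7}
Constraint 2 (Y < W) on D(Y)={3,4,7} D(W)={2,3,4,5,6}: Y {3,4,7}->{3,4}; W {2,3,4,5,6}->{4,5,6}
So after constraint 2: D(Y) = {3,4}

Answer: {3,4}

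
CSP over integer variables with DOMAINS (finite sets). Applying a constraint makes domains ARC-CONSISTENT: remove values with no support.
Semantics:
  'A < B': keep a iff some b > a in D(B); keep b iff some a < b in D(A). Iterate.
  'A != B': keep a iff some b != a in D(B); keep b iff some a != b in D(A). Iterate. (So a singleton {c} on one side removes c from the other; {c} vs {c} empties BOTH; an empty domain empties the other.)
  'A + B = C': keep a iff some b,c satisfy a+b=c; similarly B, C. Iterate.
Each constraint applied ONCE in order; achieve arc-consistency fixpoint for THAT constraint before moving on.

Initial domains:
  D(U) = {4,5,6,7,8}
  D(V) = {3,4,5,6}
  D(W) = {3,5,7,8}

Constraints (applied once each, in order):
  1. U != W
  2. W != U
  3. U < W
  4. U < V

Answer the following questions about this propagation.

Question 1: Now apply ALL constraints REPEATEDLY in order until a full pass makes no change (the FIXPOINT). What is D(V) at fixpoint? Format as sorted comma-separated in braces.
pass 0 (initial): D(V)={3,4,5,6}
pass 1: U {4,5,6,7,8}->{4,5}; V {3,4,5,6}->{5,6}; W {3,5,7,8}->{5,7,8}
pass 2: no change
Fixpoint after 2 passes: D(V) = {5,6}

Answer: {5,6}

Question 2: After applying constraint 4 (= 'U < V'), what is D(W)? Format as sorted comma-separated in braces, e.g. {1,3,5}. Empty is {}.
Constraint 1 (U != W) on D(U)={4,5,6,7,8} D(W)={3,5,7,8}: no change
Constraint 2 (W != U) on D(W)={3,5,7,8} D(U)={4,5,6,7,8}: no change
Constraint 3 (U < W) on D(U)={4,5,6,7,8} D(W)={3,5,7,8}: U {4,5,6,7,8}->{4,5,6,7}; W {3,5,7,8}->{5,7,8}
Constraint 4 (U < V) on D(U)={4,5,6,7} D(V)={3,4,5,6}: U {4,5,6,7}->{4,5}; V {3,4,5,6}->{5,6}
So after constraint 4: D(W) = {5,7,8}

Answer: {5,7,8}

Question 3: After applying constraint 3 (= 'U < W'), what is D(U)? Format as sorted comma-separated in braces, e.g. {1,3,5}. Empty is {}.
Constraint 1 (U != W) on D(U)={4,5,6,7,8} D(W)={3,5,7,8}: no change
Constraint 2 (W != U) on D(W)={3,5,7,8} D(U)={4,5,6,7,8}: no change
Constraint 3 (U < W) on D(U)={4,5,6,7,8} D(W)={3,5,7,8}: U {4,5,6,7,8}->{4,5,6,7}; W {3,5,7,8}->{5,7,8}
So after constraint 3: D(U) = {4,5,6,7}

Answer: {4,5,6,7}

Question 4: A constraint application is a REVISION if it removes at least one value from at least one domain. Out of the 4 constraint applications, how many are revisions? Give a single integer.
Constraint 1 (U != W) on D(U)={4,5,6,7,8} D(W)={3,5,7,8}: no change => not a revision
Constraint 2 (W != U) on D(W)={3,5,7,8} D(U)={4,5,6,7,8}: no change => not a revision
Constraint 3 (U < W) on D(U)={4,5,6,7,8} D(W)={3,5,7,8}: U {4,5,6,7,8}->{4,5,6,7}; W {3,5,7,8}->{5,7,8} => REVISION
Constraint 4 (U < V) on D(U)={4,5,6,7} D(V)={3,4,5,6}: U {4,5,6,7}->{4,5}; V {3,4,5,6}->{5,6} => REVISION
Total revisions = 2

Answer: 2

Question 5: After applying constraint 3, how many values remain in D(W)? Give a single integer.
Answer: 3

Derivation:
Constraint 1 (U != W) on D(U)={4,5,6,7,8} D(W)={3,5,7,8}: no change
Constraint 2 (W != U) on D(W)={3,5,7,8} D(U)={4,5,6,7,8}: no change
Constraint 3 (U < W) on D(U)={4,5,6,7,8} D(W)={3,5,7,8}: U {4,5,6,7,8}->{4,5,6,7}; W {3,5,7,8}->{5,7,8}
So after constraint 3: D(W)={5,7,8}, size = 3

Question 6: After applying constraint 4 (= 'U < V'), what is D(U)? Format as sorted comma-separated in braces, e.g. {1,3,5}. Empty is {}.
Answer: {4,5}

Derivation:
Constraint 1 (U != W) on D(U)={4,5,6,7,8} D(W)={3,5,7,8}: no change
Constraint 2 (W != U) on D(W)={3,5,7,8} D(U)={4,5,6,7,8}: no change
Constraint 3 (U < W) on D(U)={4,5,6,7,8} D(W)={3,5,7,8}: U {4,5,6,7,8}->{4,5,6,7}; W {3,5,7,8}->{5,7,8}
Constraint 4 (U < V) on D(U)={4,5,6,7} D(V)={3,4,5,6}: U {4,5,6,7}->{4,5}; V {3,4,5,6}->{5,6}
So after constraint 4: D(U) = {4,5}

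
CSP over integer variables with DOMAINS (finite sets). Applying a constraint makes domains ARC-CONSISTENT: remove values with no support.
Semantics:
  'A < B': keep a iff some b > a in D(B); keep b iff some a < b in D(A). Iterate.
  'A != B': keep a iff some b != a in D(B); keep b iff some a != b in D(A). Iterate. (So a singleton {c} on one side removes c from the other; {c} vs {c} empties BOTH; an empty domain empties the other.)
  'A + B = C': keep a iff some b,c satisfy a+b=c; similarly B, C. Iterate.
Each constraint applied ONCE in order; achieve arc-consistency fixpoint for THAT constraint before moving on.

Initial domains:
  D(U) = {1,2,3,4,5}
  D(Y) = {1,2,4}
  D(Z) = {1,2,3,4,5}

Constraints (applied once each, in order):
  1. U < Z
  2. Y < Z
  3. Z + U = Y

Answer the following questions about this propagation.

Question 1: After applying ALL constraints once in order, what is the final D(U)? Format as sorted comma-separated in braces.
Constraint 1 (U < Z) on D(U)={1,2,3,4,5} D(Z)={1,2,3,4,5}: U {1,2,3,4,5}->{1,2,3,4}; Z {1,2,3,4,5}->{2,3,4,5}
Constraint 2 (Y < Z) on D(Y)={1,2,4} D(Z)={2,3,4,5}: no change
Constraint 3 (Z + U = Y) on D(Z)={2,3,4,5} D(U)={1,2,3,4} D(Y)={1,2,4}: Z {2,3,4,5}->{2,3}; U {1,2,3,4}->{1,2}; Y {1,2,4}->{4}
So after all 3 constraints: D(U) = {1,2}

Answer: {1,2}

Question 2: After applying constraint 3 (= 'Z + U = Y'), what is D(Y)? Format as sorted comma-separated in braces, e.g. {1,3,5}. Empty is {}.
Answer: {4}

Derivation:
Constraint 1 (U < Z) on D(U)={1,2,3,4,5} D(Z)={1,2,3,4,5}: U {1,2,3,4,5}->{1,2,3,4}; Z {1,2,3,4,5}->{2,3,4,5}
Constraint 2 (Y < Z) on D(Y)={1,2,4} D(Z)={2,3,4,5}: no change
Constraint 3 (Z + U = Y) on D(Z)={2,3,4,5} D(U)={1,2,3,4} D(Y)={1,2,4}: Z {2,3,4,5}->{2,3}; U {1,2,3,4}->{1,2}; Y {1,2,4}->{4}
So after constraint 3: D(Y) = {4}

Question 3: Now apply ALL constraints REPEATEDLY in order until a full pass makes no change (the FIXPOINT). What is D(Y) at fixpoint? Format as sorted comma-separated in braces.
Answer: {}

Derivation:
pass 0 (initial): D(Y)={1,2,4}
pass 1: U {1,2,3,4,5}->{1,2}; Y {1,2,4}->{4}; Z {1,2,3,4,5}->{2,3}
pass 2: U {1,2}->{}; Y {4}->{}; Z {2,3}->{}
pass 3: no change
Fixpoint after 3 passes: D(Y) = {}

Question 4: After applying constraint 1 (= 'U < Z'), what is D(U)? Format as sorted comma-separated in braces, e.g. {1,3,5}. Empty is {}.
Constraint 1 (U < Z) on D(U)={1,2,3,4,5} D(Z)={1,2,3,4,5}: U {1,2,3,4,5}->{1,2,3,4}; Z {1,2,3,4,5}->{2,3,4,5}
So after constraint 1: D(U) = {1,2,3,4}

Answer: {1,2,3,4}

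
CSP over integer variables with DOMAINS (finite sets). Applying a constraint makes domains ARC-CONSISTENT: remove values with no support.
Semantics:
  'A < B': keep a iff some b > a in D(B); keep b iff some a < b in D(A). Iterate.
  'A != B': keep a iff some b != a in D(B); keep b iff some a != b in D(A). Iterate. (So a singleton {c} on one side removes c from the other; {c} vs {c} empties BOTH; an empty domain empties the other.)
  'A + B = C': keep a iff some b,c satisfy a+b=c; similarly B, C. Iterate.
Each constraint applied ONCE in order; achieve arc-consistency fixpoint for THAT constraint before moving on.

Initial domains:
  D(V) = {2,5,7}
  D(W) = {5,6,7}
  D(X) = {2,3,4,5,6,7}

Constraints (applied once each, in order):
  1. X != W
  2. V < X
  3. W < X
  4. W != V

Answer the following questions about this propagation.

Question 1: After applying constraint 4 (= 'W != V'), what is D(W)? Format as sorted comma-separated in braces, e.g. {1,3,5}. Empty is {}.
Answer: {5,6}

Derivation:
Constraint 1 (X != W) on D(X)={2,3,4,5,6,7} D(W)={5,6,7}: no change
Constraint 2 (V < X) on D(V)={2,5,7} D(X)={2,3,4,5,6,7}: V {2,5,7}->{2,5}; X {2,3,4,5,6,7}->{3,4,5,6,7}
Constraint 3 (W < X) on D(W)={5,6,7} D(X)={3,4,5,6,7}: W {5,6,7}->{5,6}; X {3,4,5,6,7}->{6,7}
Constraint 4 (W != V) on D(W)={5,6} D(V)={2,5}: no change
So after constraint 4: D(W) = {5,6}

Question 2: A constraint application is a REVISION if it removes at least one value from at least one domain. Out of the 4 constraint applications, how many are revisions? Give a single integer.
Constraint 1 (X != W) on D(X)={2,3,4,5,6,7} D(W)={5,6,7}: no change => not a revision
Constraint 2 (V < X) on D(V)={2,5,7} D(X)={2,3,4,5,6,7}: V {2,5,7}->{2,5}; X {2,3,4,5,6,7}->{3,4,5,6,7} => REVISION
Constraint 3 (W < X) on D(W)={5,6,7} D(X)={3,4,5,6,7}: W {5,6,7}->{5,6}; X {3,4,5,6,7}->{6,7} => REVISION
Constraint 4 (W != V) on D(W)={5,6} D(V)={2,5}: no change => not a revision
Total revisions = 2

Answer: 2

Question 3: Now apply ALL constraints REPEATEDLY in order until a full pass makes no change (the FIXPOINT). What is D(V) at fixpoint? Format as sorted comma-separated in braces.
pass 0 (initial): D(V)={2,5,7}
pass 1: V {2,5,7}->{2,5}; W {5,6,7}->{5,6}; X {2,3,4,5,6,7}->{6,7}
pass 2: no change
Fixpoint after 2 passes: D(V) = {2,5}

Answer: {2,5}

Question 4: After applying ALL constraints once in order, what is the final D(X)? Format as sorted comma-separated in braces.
Constraint 1 (X != W) on D(X)={2,3,4,5,6,7} D(W)={5,6,7}: no change
Constraint 2 (V < X) on D(V)={2,5,7} D(X)={2,3,4,5,6,7}: V {2,5,7}->{2,5}; X {2,3,4,5,6,7}->{3,4,5,6,7}
Constraint 3 (W < X) on D(W)={5,6,7} D(X)={3,4,5,6,7}: W {5,6,7}->{5,6}; X {3,4,5,6,7}->{6,7}
Constraint 4 (W != V) on D(W)={5,6} D(V)={2,5}: no change
So after all 4 constraints: D(X) = {6,7}

Answer: {6,7}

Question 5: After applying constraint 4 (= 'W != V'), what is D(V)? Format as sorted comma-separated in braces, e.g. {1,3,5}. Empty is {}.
Constraint 1 (X != W) on D(X)={2,3,4,5,6,7} D(W)={5,6,7}: no change
Constraint 2 (V < X) on D(V)={2,5,7} D(X)={2,3,4,5,6,7}: V {2,5,7}->{2,5}; X {2,3,4,5,6,7}->{3,4,5,6,7}
Constraint 3 (W < X) on D(W)={5,6,7} D(X)={3,4,5,6,7}: W {5,6,7}->{5,6}; X {3,4,5,6,7}->{6,7}
Constraint 4 (W != V) on D(W)={5,6} D(V)={2,5}: no change
So after constraint 4: D(V) = {2,5}

Answer: {2,5}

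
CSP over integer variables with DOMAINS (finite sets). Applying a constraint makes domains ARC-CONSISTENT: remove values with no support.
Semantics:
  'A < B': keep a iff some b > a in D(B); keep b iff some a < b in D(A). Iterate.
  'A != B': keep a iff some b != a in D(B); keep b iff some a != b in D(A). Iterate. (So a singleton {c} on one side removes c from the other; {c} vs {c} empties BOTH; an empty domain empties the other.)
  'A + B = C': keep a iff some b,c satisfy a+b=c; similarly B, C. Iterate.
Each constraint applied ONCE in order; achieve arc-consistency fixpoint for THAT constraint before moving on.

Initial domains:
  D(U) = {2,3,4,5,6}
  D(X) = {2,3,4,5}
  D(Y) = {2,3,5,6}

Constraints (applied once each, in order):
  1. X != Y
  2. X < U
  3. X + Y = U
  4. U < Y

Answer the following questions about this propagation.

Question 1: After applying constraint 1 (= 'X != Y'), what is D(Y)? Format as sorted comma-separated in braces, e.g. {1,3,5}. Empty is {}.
Answer: {2,3,5,6}

Derivation:
Constraint 1 (X != Y) on D(X)={2,3,4,5} D(Y)={2,3,5,6}: no change
So after constraint 1: D(Y) = {2,3,5,6}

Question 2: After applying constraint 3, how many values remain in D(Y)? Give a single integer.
Constraint 1 (X != Y) on D(X)={2,3,4,5} D(Y)={2,3,5,6}: no change
Constraint 2 (X < U) on D(X)={2,3,4,5} D(U)={2,3,4,5,6}: U {2,3,4,5,6}->{3,4,5,6}
Constraint 3 (X + Y = U) on D(X)={2,3,4,5} D(Y)={2,3,5,6} D(U)={3,4,5,6}: X {2,3,4,5}->{2,3,4}; Y {2,3,5,6}->{2,3}; U {3,4,5,6}->{4,5,6}
So after constraint 3: D(Y)={2,3}, size = 2

Answer: 2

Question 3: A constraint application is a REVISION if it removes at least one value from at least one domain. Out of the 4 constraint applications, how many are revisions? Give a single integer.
Constraint 1 (X != Y) on D(X)={2,3,4,5} D(Y)={2,3,5,6}: no change => not a revision
Constraint 2 (X < U) on D(X)={2,3,4,5} D(U)={2,3,4,5,6}: U {2,3,4,5,6}->{3,4,5,6} => REVISION
Constraint 3 (X + Y = U) on D(X)={2,3,4,5} D(Y)={2,3,5,6} D(U)={3,4,5,6}: X {2,3,4,5}->{2,3,4}; Y {2,3,5,6}->{2,3}; U {3,4,5,6}->{4,5,6} => REVISION
Constraint 4 (U < Y) on D(U)={4,5,6} D(Y)={2,3}: U {4,5,6}->{}; Y {2,3}->{} => REVISION
Total revisions = 3

Answer: 3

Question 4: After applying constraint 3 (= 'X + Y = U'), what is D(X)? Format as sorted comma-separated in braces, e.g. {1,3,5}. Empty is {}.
Constraint 1 (X != Y) on D(X)={2,3,4,5} D(Y)={2,3,5,6}: no change
Constraint 2 (X < U) on D(X)={2,3,4,5} D(U)={2,3,4,5,6}: U {2,3,4,5,6}->{3,4,5,6}
Constraint 3 (X + Y = U) on D(X)={2,3,4,5} D(Y)={2,3,5,6} D(U)={3,4,5,6}: X {2,3,4,5}->{2,3,4}; Y {2,3,5,6}->{2,3}; U {3,4,5,6}->{4,5,6}
So after constraint 3: D(X) = {2,3,4}

Answer: {2,3,4}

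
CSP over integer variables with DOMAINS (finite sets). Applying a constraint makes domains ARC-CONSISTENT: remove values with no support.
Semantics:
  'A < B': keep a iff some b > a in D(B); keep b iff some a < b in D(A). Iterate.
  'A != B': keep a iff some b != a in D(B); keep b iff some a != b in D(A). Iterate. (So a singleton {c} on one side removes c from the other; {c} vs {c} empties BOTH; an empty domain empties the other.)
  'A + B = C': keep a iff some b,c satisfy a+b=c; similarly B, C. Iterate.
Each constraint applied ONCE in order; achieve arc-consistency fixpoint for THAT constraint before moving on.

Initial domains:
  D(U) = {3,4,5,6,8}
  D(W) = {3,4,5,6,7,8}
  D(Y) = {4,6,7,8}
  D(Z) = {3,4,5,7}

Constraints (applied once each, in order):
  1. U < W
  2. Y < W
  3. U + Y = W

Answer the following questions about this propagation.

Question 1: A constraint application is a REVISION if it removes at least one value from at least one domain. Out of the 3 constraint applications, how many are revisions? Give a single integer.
Constraint 1 (U < W) on D(U)={3,4,5,6,8} D(W)={3,4,5,6,7,8}: U {3,4,5,6,8}->{3,4,5,6}; W {3,4,5,6,7,8}->{4,5,6,7,8} => REVISION
Constraint 2 (Y < W) on D(Y)={4,6,7,8} D(W)={4,5,6,7,8}: Y {4,6,7,8}->{4,6,7}; W {4,5,6,7,8}->{5,6,7,8} => REVISION
Constraint 3 (U + Y = W) on D(U)={3,4,5,6} D(Y)={4,6,7} D(W)={5,6,7,8}: U {3,4,5,6}->{3,4}; Y {4,6,7}->{4}; W {5,6,7,8}->{7,8} => REVISION
Total revisions = 3

Answer: 3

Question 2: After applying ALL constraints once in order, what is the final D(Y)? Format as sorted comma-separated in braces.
Constraint 1 (U < W) on D(U)={3,4,5,6,8} D(W)={3,4,5,6,7,8}: U {3,4,5,6,8}->{3,4,5,6}; W {3,4,5,6,7,8}->{4,5,6,7,8}
Constraint 2 (Y < W) on D(Y)={4,6,7,8} D(W)={4,5,6,7,8}: Y {4,6,7,8}->{4,6,7}; W {4,5,6,7,8}->{5,6,7,8}
Constraint 3 (U + Y = W) on D(U)={3,4,5,6} D(Y)={4,6,7} D(W)={5,6,7,8}: U {3,4,5,6}->{3,4}; Y {4,6,7}->{4}; W {5,6,7,8}->{7,8}
So after all 3 constraints: D(Y) = {4}

Answer: {4}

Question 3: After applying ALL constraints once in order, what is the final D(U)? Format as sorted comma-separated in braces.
Answer: {3,4}

Derivation:
Constraint 1 (U < W) on D(U)={3,4,5,6,8} D(W)={3,4,5,6,7,8}: U {3,4,5,6,8}->{3,4,5,6}; W {3,4,5,6,7,8}->{4,5,6,7,8}
Constraint 2 (Y < W) on D(Y)={4,6,7,8} D(W)={4,5,6,7,8}: Y {4,6,7,8}->{4,6,7}; W {4,5,6,7,8}->{5,6,7,8}
Constraint 3 (U + Y = W) on D(U)={3,4,5,6} D(Y)={4,6,7} D(W)={5,6,7,8}: U {3,4,5,6}->{3,4}; Y {4,6,7}->{4}; W {5,6,7,8}->{7,8}
So after all 3 constraints: D(U) = {3,4}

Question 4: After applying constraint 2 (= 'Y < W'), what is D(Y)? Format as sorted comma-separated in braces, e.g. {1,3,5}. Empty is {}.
Constraint 1 (U < W) on D(U)={3,4,5,6,8} D(W)={3,4,5,6,7,8}: U {3,4,5,6,8}->{3,4,5,6}; W {3,4,5,6,7,8}->{4,5,6,7,8}
Constraint 2 (Y < W) on D(Y)={4,6,7,8} D(W)={4,5,6,7,8}: Y {4,6,7,8}->{4,6,7}; W {4,5,6,7,8}->{5,6,7,8}
So after constraint 2: D(Y) = {4,6,7}

Answer: {4,6,7}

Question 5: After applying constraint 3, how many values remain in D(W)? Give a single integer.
Constraint 1 (U < W) on D(U)={3,4,5,6,8} D(W)={3,4,5,6,7,8}: U {3,4,5,6,8}->{3,4,5,6}; W {3,4,5,6,7,8}->{4,5,6,7,8}
Constraint 2 (Y < W) on D(Y)={4,6,7,8} D(W)={4,5,6,7,8}: Y {4,6,7,8}->{4,6,7}; W {4,5,6,7,8}->{5,6,7,8}
Constraint 3 (U + Y = W) on D(U)={3,4,5,6} D(Y)={4,6,7} D(W)={5,6,7,8}: U {3,4,5,6}->{3,4}; Y {4,6,7}->{4}; W {5,6,7,8}->{7,8}
So after constraint 3: D(W)={7,8}, size = 2

Answer: 2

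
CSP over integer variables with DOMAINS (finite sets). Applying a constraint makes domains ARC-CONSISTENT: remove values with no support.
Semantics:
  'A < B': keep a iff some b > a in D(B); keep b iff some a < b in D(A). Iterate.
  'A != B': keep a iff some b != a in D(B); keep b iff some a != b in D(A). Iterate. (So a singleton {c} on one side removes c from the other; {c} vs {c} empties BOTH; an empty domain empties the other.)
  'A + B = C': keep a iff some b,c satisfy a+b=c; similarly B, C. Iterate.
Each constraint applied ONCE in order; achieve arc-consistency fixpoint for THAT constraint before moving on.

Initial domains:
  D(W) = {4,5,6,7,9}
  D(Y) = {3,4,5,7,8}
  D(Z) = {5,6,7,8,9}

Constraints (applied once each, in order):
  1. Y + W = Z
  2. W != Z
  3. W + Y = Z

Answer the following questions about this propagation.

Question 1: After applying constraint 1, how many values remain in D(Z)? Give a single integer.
Constraint 1 (Y + W = Z) on D(Y)={3,4,5,7,8} D(W)={4,5,6,7,9} D(Z)={5,6,7,8,9}: Y {3,4,5,7,8}->{3,4,5}; W {4,5,6,7,9}->{4,5,6}; Z {5,6,7,8,9}->{7,8,9}
So after constraint 1: D(Z)={7,8,9}, size = 3

Answer: 3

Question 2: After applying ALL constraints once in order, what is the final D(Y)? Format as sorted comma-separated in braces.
Constraint 1 (Y + W = Z) on D(Y)={3,4,5,7,8} D(W)={4,5,6,7,9} D(Z)={5,6,7,8,9}: Y {3,4,5,7,8}->{3,4,5}; W {4,5,6,7,9}->{4,5,6}; Z {5,6,7,8,9}->{7,8,9}
Constraint 2 (W != Z) on D(W)={4,5,6} D(Z)={7,8,9}: no change
Constraint 3 (W + Y = Z) on D(W)={4,5,6} D(Y)={3,4,5} D(Z)={7,8,9}: no change
So after all 3 constraints: D(Y) = {3,4,5}

Answer: {3,4,5}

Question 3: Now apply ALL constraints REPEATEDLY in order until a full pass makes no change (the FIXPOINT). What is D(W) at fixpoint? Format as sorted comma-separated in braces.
Answer: {4,5,6}

Derivation:
pass 0 (initial): D(W)={4,5,6,7,9}
pass 1: W {4,5,6,7,9}->{4,5,6}; Y {3,4,5,7,8}->{3,4,5}; Z {5,6,7,8,9}->{7,8,9}
pass 2: no change
Fixpoint after 2 passes: D(W) = {4,5,6}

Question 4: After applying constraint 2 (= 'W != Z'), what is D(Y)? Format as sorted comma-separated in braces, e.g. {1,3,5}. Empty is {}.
Constraint 1 (Y + W = Z) on D(Y)={3,4,5,7,8} D(W)={4,5,6,7,9} D(Z)={5,6,7,8,9}: Y {3,4,5,7,8}->{3,4,5}; W {4,5,6,7,9}->{4,5,6}; Z {5,6,7,8,9}->{7,8,9}
Constraint 2 (W != Z) on D(W)={4,5,6} D(Z)={7,8,9}: no change
So after constraint 2: D(Y) = {3,4,5}

Answer: {3,4,5}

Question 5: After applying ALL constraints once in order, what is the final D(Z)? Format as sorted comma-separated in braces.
Answer: {7,8,9}

Derivation:
Constraint 1 (Y + W = Z) on D(Y)={3,4,5,7,8} D(W)={4,5,6,7,9} D(Z)={5,6,7,8,9}: Y {3,4,5,7,8}->{3,4,5}; W {4,5,6,7,9}->{4,5,6}; Z {5,6,7,8,9}->{7,8,9}
Constraint 2 (W != Z) on D(W)={4,5,6} D(Z)={7,8,9}: no change
Constraint 3 (W + Y = Z) on D(W)={4,5,6} D(Y)={3,4,5} D(Z)={7,8,9}: no change
So after all 3 constraints: D(Z) = {7,8,9}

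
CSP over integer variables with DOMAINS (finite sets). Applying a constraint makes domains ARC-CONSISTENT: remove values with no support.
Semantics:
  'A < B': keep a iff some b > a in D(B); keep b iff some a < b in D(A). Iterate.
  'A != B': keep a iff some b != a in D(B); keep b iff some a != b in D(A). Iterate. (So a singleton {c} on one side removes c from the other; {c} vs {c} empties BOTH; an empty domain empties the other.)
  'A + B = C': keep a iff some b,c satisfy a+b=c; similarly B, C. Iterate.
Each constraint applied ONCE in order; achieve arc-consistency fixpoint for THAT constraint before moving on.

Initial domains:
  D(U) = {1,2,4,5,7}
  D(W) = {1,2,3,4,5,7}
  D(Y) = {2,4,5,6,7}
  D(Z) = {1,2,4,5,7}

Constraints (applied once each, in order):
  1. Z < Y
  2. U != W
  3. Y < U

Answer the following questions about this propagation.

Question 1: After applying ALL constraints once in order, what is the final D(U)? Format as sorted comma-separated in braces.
Constraint 1 (Z < Y) on D(Z)={1,2,4,5,7} D(Y)={2,4,5,6,7}: Z {1,2,4,5,7}->{1,2,4,5}
Constraint 2 (U != W) on D(U)={1,2,4,5,7} D(W)={1,2,3,4,5,7}: no change
Constraint 3 (Y < U) on D(Y)={2,4,5,6,7} D(U)={1,2,4,5,7}: Y {2,4,5,6,7}->{2,4,5,6}; U {1,2,4,5,7}->{4,5,7}
So after all 3 constraints: D(U) = {4,5,7}

Answer: {4,5,7}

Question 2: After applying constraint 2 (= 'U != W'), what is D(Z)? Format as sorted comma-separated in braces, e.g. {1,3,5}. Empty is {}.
Constraint 1 (Z < Y) on D(Z)={1,2,4,5,7} D(Y)={2,4,5,6,7}: Z {1,2,4,5,7}->{1,2,4,5}
Constraint 2 (U != W) on D(U)={1,2,4,5,7} D(W)={1,2,3,4,5,7}: no change
So after constraint 2: D(Z) = {1,2,4,5}

Answer: {1,2,4,5}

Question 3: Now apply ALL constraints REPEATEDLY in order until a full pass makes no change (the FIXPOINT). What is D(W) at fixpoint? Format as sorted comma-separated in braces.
Answer: {1,2,3,4,5,7}

Derivation:
pass 0 (initial): D(W)={1,2,3,4,5,7}
pass 1: U {1,2,4,5,7}->{4,5,7}; Y {2,4,5,6,7}->{2,4,5,6}; Z {1,2,4,5,7}->{1,2,4,5}
pass 2: no change
Fixpoint after 2 passes: D(W) = {1,2,3,4,5,7}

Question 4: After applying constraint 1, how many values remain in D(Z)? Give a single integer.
Answer: 4

Derivation:
Constraint 1 (Z < Y) on D(Z)={1,2,4,5,7} D(Y)={2,4,5,6,7}: Z {1,2,4,5,7}->{1,2,4,5}
So after constraint 1: D(Z)={1,2,4,5}, size = 4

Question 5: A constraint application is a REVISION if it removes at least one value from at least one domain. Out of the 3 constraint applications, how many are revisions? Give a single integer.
Answer: 2

Derivation:
Constraint 1 (Z < Y) on D(Z)={1,2,4,5,7} D(Y)={2,4,5,6,7}: Z {1,2,4,5,7}->{1,2,4,5} => REVISION
Constraint 2 (U != W) on D(U)={1,2,4,5,7} D(W)={1,2,3,4,5,7}: no change => not a revision
Constraint 3 (Y < U) on D(Y)={2,4,5,6,7} D(U)={1,2,4,5,7}: Y {2,4,5,6,7}->{2,4,5,6}; U {1,2,4,5,7}->{4,5,7} => REVISION
Total revisions = 2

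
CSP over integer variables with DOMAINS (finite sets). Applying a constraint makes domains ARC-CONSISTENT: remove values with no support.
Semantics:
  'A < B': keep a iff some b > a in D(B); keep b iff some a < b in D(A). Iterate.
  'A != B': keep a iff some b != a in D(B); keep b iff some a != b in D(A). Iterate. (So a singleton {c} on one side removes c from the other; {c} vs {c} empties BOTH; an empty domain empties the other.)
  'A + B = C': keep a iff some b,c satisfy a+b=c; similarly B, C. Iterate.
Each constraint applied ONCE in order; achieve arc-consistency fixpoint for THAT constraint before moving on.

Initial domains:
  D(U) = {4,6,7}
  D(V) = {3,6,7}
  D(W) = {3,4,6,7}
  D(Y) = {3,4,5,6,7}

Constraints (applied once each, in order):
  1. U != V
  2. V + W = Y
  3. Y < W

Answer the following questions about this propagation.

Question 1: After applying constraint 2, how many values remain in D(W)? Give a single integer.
Answer: 2

Derivation:
Constraint 1 (U != V) on D(U)={4,6,7} D(V)={3,6,7}: no change
Constraint 2 (V + W = Y) on D(V)={3,6,7} D(W)={3,4,6,7} D(Y)={3,4,5,6,7}: V {3,6,7}->{3}; W {3,4,6,7}->{3,4}; Y {3,4,5,6,7}->{6,7}
So after constraint 2: D(W)={3,4}, size = 2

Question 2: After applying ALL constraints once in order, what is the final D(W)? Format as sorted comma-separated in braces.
Answer: {}

Derivation:
Constraint 1 (U != V) on D(U)={4,6,7} D(V)={3,6,7}: no change
Constraint 2 (V + W = Y) on D(V)={3,6,7} D(W)={3,4,6,7} D(Y)={3,4,5,6,7}: V {3,6,7}->{3}; W {3,4,6,7}->{3,4}; Y {3,4,5,6,7}->{6,7}
Constraint 3 (Y < W) on D(Y)={6,7} D(W)={3,4}: Y {6,7}->{}; W {3,4}->{}
So after all 3 constraints: D(W) = {}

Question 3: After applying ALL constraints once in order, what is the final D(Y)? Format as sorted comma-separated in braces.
Constraint 1 (U != V) on D(U)={4,6,7} D(V)={3,6,7}: no change
Constraint 2 (V + W = Y) on D(V)={3,6,7} D(W)={3,4,6,7} D(Y)={3,4,5,6,7}: V {3,6,7}->{3}; W {3,4,6,7}->{3,4}; Y {3,4,5,6,7}->{6,7}
Constraint 3 (Y < W) on D(Y)={6,7} D(W)={3,4}: Y {6,7}->{}; W {3,4}->{}
So after all 3 constraints: D(Y) = {}

Answer: {}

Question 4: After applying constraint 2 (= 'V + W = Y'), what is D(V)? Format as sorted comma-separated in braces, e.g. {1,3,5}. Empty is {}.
Answer: {3}

Derivation:
Constraint 1 (U != V) on D(U)={4,6,7} D(V)={3,6,7}: no change
Constraint 2 (V + W = Y) on D(V)={3,6,7} D(W)={3,4,6,7} D(Y)={3,4,5,6,7}: V {3,6,7}->{3}; W {3,4,6,7}->{3,4}; Y {3,4,5,6,7}->{6,7}
So after constraint 2: D(V) = {3}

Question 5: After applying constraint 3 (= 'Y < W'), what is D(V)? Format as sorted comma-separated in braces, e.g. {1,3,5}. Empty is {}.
Constraint 1 (U != V) on D(U)={4,6,7} D(V)={3,6,7}: no change
Constraint 2 (V + W = Y) on D(V)={3,6,7} D(W)={3,4,6,7} D(Y)={3,4,5,6,7}: V {3,6,7}->{3}; W {3,4,6,7}->{3,4}; Y {3,4,5,6,7}->{6,7}
Constraint 3 (Y < W) on D(Y)={6,7} D(W)={3,4}: Y {6,7}->{}; W {3,4}->{}
So after constraint 3: D(V) = {3}

Answer: {3}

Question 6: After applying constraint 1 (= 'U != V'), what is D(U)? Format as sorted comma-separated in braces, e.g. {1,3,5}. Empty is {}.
Answer: {4,6,7}

Derivation:
Constraint 1 (U != V) on D(U)={4,6,7} D(V)={3,6,7}: no change
So after constraint 1: D(U) = {4,6,7}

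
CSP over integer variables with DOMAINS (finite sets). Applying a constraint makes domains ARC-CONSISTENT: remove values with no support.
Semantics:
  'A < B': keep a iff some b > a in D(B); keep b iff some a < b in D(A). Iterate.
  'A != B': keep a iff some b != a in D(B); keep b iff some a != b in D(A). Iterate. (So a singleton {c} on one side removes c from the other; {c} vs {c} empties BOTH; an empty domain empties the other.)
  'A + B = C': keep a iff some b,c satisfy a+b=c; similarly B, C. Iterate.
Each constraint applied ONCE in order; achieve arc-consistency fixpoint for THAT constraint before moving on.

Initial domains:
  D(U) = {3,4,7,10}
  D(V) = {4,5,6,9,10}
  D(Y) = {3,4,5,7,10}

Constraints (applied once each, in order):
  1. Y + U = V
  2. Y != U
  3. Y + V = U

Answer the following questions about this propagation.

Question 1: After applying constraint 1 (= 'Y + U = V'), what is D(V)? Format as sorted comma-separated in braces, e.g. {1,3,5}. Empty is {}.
Answer: {6,9,10}

Derivation:
Constraint 1 (Y + U = V) on D(Y)={3,4,5,7,10} D(U)={3,4,7,10} D(V)={4,5,6,9,10}: Y {3,4,5,7,10}->{3,5,7}; U {3,4,7,10}->{3,4,7}; V {4,5,6,9,10}->{6,9,10}
So after constraint 1: D(V) = {6,9,10}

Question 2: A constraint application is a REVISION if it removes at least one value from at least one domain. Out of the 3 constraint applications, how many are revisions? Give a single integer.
Constraint 1 (Y + U = V) on D(Y)={3,4,5,7,10} D(U)={3,4,7,10} D(V)={4,5,6,9,10}: Y {3,4,5,7,10}->{3,5,7}; U {3,4,7,10}->{3,4,7}; V {4,5,6,9,10}->{6,9,10} => REVISION
Constraint 2 (Y != U) on D(Y)={3,5,7} D(U)={3,4,7}: no change => not a revision
Constraint 3 (Y + V = U) on D(Y)={3,5,7} D(V)={6,9,10} D(U)={3,4,7}: Y {3,5,7}->{}; V {6,9,10}->{}; U {3,4,7}->{} => REVISION
Total revisions = 2

Answer: 2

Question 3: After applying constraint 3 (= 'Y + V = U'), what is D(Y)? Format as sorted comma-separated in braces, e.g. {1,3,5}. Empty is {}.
Constraint 1 (Y + U = V) on D(Y)={3,4,5,7,10} D(U)={3,4,7,10} D(V)={4,5,6,9,10}: Y {3,4,5,7,10}->{3,5,7}; U {3,4,7,10}->{3,4,7}; V {4,5,6,9,10}->{6,9,10}
Constraint 2 (Y != U) on D(Y)={3,5,7} D(U)={3,4,7}: no change
Constraint 3 (Y + V = U) on D(Y)={3,5,7} D(V)={6,9,10} D(U)={3,4,7}: Y {3,5,7}->{}; V {6,9,10}->{}; U {3,4,7}->{}
So after constraint 3: D(Y) = {}

Answer: {}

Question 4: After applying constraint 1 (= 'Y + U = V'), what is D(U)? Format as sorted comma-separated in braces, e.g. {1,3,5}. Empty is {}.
Constraint 1 (Y + U = V) on D(Y)={3,4,5,7,10} D(U)={3,4,7,10} D(V)={4,5,6,9,10}: Y {3,4,5,7,10}->{3,5,7}; U {3,4,7,10}->{3,4,7}; V {4,5,6,9,10}->{6,9,10}
So after constraint 1: D(U) = {3,4,7}

Answer: {3,4,7}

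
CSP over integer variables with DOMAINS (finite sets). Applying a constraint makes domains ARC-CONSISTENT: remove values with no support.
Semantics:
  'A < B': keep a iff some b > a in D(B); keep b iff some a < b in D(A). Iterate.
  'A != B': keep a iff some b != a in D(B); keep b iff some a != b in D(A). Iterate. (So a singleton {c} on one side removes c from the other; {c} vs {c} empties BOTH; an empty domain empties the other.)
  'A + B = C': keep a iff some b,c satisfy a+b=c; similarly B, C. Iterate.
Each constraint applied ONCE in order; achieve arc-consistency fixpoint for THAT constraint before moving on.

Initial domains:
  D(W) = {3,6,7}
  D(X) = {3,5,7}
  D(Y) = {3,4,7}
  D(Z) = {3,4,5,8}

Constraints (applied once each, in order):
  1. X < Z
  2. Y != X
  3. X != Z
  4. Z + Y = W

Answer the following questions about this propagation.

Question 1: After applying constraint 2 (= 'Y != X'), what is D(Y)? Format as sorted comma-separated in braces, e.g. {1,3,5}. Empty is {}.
Answer: {3,4,7}

Derivation:
Constraint 1 (X < Z) on D(X)={3,5,7} D(Z)={3,4,5,8}: Z {3,4,5,8}->{4,5,8}
Constraint 2 (Y != X) on D(Y)={3,4,7} D(X)={3,5,7}: no change
So after constraint 2: D(Y) = {3,4,7}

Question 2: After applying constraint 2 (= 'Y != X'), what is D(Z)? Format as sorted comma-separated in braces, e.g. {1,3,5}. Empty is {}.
Constraint 1 (X < Z) on D(X)={3,5,7} D(Z)={3,4,5,8}: Z {3,4,5,8}->{4,5,8}
Constraint 2 (Y != X) on D(Y)={3,4,7} D(X)={3,5,7}: no change
So after constraint 2: D(Z) = {4,5,8}

Answer: {4,5,8}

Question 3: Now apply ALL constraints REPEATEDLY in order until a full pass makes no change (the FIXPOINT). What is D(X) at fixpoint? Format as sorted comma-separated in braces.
Answer: {}

Derivation:
pass 0 (initial): D(X)={3,5,7}
pass 1: W {3,6,7}->{7}; Y {3,4,7}->{3}; Z {3,4,5,8}->{4}
pass 2: W {7}->{}; X {3,5,7}->{}; Y {3}->{}; Z {4}->{}
pass 3: no change
Fixpoint after 3 passes: D(X) = {}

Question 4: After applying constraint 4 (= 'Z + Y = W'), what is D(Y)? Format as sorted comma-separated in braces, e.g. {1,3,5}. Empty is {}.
Constraint 1 (X < Z) on D(X)={3,5,7} D(Z)={3,4,5,8}: Z {3,4,5,8}->{4,5,8}
Constraint 2 (Y != X) on D(Y)={3,4,7} D(X)={3,5,7}: no change
Constraint 3 (X != Z) on D(X)={3,5,7} D(Z)={4,5,8}: no change
Constraint 4 (Z + Y = W) on D(Z)={4,5,8} D(Y)={3,4,7} D(W)={3,6,7}: Z {4,5,8}->{4}; Y {3,4,7}->{3}; W {3,6,7}->{7}
So after constraint 4: D(Y) = {3}

Answer: {3}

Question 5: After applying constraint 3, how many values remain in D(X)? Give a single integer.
Constraint 1 (X < Z) on D(X)={3,5,7} D(Z)={3,4,5,8}: Z {3,4,5,8}->{4,5,8}
Constraint 2 (Y != X) on D(Y)={3,4,7} D(X)={3,5,7}: no change
Constraint 3 (X != Z) on D(X)={3,5,7} D(Z)={4,5,8}: no change
So after constraint 3: D(X)={3,5,7}, size = 3

Answer: 3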